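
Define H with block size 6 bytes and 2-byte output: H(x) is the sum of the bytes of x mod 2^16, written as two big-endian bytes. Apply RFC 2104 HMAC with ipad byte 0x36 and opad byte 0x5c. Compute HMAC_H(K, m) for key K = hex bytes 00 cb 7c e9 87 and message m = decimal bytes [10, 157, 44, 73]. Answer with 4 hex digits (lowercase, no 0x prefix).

Key hex bytes 00 cb 7c e9 87 is 5 bytes ≤ B = 6; zero-pad to 6 bytes: K' = 00 cb 7c e9 87 00.
K' ⊕ ipad = 36 fd 4a df b1 36.  K' ⊕ opad = 5c 97 20 b5 db 5c.
Inner input = (K'⊕ipad) ∥ m = 36 fd 4a df b1 36 ∥ 0a 9d 2c 49.
Inner hash: sum = 54+253+74+223+177+54+10+157+44+73 = 1119 → 04 5f.
Outer input = (K'⊕opad) ∥ inner = 5c 97 20 b5 db 5c ∥ 04 5f.
Outer hash (tag): sum = 92+151+32+181+219+92+4+95 = 866 → 03 62.

0362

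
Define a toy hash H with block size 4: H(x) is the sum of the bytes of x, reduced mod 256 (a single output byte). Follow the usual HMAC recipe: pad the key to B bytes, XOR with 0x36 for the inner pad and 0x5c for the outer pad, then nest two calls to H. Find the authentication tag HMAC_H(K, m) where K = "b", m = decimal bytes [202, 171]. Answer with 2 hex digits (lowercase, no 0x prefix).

bd

Key "b" = 62 is 1 byte ≤ B = 4; zero-pad to 4 bytes: K' = 62 00 00 00.
K' ⊕ ipad = 54 36 36 36.  K' ⊕ opad = 3e 5c 5c 5c.
Inner input = (K'⊕ipad) ∥ m = 54 36 36 36 ∥ ca ab.
Inner hash: sum = 84+54+54+54+202+171 = 619; mod 256 = 107 → 6b.
Outer input = (K'⊕opad) ∥ inner = 3e 5c 5c 5c ∥ 6b.
Outer hash (tag): sum = 62+92+92+92+107 = 445; mod 256 = 189 → bd.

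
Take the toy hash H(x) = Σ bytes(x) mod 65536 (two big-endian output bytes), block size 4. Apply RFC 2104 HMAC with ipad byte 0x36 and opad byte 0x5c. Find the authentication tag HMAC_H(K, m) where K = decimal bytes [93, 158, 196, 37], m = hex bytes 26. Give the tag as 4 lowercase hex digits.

0214

Key decimal bytes [93, 158, 196, 37] = 5d 9e c4 25 is exactly B = 4 bytes: K' = 5d 9e c4 25.
K' ⊕ ipad = 6b a8 f2 13.  K' ⊕ opad = 01 c2 98 79.
Inner input = (K'⊕ipad) ∥ m = 6b a8 f2 13 ∥ 26.
Inner hash: sum = 107+168+242+19+38 = 574 → 02 3e.
Outer input = (K'⊕opad) ∥ inner = 01 c2 98 79 ∥ 02 3e.
Outer hash (tag): sum = 1+194+152+121+2+62 = 532 → 02 14.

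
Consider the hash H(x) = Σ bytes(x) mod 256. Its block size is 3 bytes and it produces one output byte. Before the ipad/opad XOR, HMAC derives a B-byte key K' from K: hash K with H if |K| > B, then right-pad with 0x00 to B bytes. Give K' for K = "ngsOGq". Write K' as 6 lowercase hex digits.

4f0000

|K| = 6 > B = 3, so first hash the key.
H(K): sum = 110+103+115+79+71+113 = 591; mod 256 = 79 → 4f.
Zero-pad H(K) = 4f to 3 bytes: K' = 4f 00 00.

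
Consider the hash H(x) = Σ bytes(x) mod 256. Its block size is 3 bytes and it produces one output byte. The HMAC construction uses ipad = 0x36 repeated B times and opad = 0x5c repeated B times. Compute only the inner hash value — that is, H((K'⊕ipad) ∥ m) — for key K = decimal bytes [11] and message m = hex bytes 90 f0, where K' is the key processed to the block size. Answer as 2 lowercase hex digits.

Key decimal bytes [11] = 0b is 1 byte ≤ B = 3; zero-pad to 3 bytes: K' = 0b 00 00.
K' ⊕ ipad = 3d 36 36.
Inner input = 3d 36 36 ∥ 90 f0.
Inner hash: sum = 61+54+54+144+240 = 553; mod 256 = 41 → 29.

29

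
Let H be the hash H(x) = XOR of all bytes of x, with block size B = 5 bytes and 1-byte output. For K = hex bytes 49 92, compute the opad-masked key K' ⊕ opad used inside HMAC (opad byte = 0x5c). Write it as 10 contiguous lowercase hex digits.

15ce5c5c5c

Key hex bytes 49 92 is 2 bytes ≤ B = 5; zero-pad to 5 bytes: K' = 49 92 00 00 00.
XOR each byte with 0x5c: 49⊕5c=15, 92⊕5c=ce, 00⊕5c=5c, 00⊕5c=5c, 00⊕5c=5c.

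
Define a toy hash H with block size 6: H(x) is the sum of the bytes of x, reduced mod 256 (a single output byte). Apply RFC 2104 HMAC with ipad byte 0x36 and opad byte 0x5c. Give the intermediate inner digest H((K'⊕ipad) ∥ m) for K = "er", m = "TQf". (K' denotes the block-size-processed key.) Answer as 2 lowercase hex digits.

Key "er" = 65 72 is 2 bytes ≤ B = 6; zero-pad to 6 bytes: K' = 65 72 00 00 00 00.
K' ⊕ ipad = 53 44 36 36 36 36.
Inner input = 53 44 36 36 36 36 ∥ 54 51 66.
Inner hash: sum = 83+68+54+54+54+54+84+81+102 = 634; mod 256 = 122 → 7a.

7a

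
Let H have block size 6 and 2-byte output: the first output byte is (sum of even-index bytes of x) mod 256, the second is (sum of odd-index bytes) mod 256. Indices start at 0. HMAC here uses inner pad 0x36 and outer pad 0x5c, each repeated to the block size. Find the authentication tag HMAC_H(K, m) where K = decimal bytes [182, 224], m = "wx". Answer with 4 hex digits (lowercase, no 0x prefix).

Key decimal bytes [182, 224] = b6 e0 is 2 bytes ≤ B = 6; zero-pad to 6 bytes: K' = b6 e0 00 00 00 00.
K' ⊕ ipad = 80 d6 36 36 36 36.  K' ⊕ opad = ea bc 5c 5c 5c 5c.
Inner input = (K'⊕ipad) ∥ m = 80 d6 36 36 36 36 ∥ 77 78.
Inner hash: even-index sum = 355 mod 256 = 99; odd-index sum = 442 mod 256 = 186 → 63 ba.
Outer input = (K'⊕opad) ∥ inner = ea bc 5c 5c 5c 5c ∥ 63 ba.
Outer hash (tag): even-index sum = 517 mod 256 = 5; odd-index sum = 558 mod 256 = 46 → 05 2e.

052e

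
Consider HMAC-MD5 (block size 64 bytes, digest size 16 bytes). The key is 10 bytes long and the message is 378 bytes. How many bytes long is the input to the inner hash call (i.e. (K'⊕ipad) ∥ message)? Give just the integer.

442

Key is 10 ≤ 64 bytes, zero-padded: |K'| = 64.
Inner input = (K'⊕ipad) ∥ m → 64 + 378 = 442 bytes.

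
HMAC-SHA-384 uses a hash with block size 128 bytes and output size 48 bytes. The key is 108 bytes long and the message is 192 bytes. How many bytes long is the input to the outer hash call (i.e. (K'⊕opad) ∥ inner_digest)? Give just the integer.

Key is 108 ≤ 128 bytes, zero-padded: |K'| = 128.
Outer input = (K'⊕opad) ∥ H(inner) → 128 + 48 = 176 bytes.

176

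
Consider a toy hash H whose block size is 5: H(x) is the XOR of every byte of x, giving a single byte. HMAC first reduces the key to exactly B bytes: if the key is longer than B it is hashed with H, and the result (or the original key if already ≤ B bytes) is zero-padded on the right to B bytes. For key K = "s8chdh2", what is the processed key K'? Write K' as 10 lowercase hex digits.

|K| = 7 > B = 5, so first hash the key.
H(K): XOR 73⊕38⊕63⊕68⊕64⊕68⊕32 = 7e.
Zero-pad H(K) = 7e to 5 bytes: K' = 7e 00 00 00 00.

7e00000000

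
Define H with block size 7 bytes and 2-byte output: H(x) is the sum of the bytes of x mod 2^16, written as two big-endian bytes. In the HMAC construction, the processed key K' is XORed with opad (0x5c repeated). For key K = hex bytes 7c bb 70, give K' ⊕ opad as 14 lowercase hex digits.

20e72c5c5c5c5c

Key hex bytes 7c bb 70 is 3 bytes ≤ B = 7; zero-pad to 7 bytes: K' = 7c bb 70 00 00 00 00.
XOR each byte with 0x5c: 7c⊕5c=20, bb⊕5c=e7, 70⊕5c=2c, 00⊕5c=5c, 00⊕5c=5c, 00⊕5c=5c, 00⊕5c=5c.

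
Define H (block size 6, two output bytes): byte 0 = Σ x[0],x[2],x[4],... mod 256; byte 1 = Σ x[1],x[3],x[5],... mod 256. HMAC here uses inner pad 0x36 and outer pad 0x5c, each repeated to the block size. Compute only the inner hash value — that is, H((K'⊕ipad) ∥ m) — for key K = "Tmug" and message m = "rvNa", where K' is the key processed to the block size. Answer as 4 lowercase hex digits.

9bb9

Key "Tmug" = 54 6d 75 67 is 4 bytes ≤ B = 6; zero-pad to 6 bytes: K' = 54 6d 75 67 00 00.
K' ⊕ ipad = 62 5b 43 51 36 36.
Inner input = 62 5b 43 51 36 36 ∥ 72 76 4e 61.
Inner hash: even-index sum = 411 mod 256 = 155; odd-index sum = 441 mod 256 = 185 → 9b b9.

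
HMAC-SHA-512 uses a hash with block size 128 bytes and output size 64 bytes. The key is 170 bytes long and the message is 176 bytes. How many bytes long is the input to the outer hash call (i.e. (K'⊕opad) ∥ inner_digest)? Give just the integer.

Key is 170 > 128 bytes, so it is hashed to 64 bytes then zero-padded to 128: |K'| = 128.
Outer input = (K'⊕opad) ∥ H(inner) → 128 + 64 = 192 bytes.

192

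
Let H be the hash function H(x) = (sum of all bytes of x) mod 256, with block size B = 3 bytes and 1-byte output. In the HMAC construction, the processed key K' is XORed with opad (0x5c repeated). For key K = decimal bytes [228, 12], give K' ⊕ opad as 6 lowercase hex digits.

b8505c

Key decimal bytes [228, 12] = e4 0c is 2 bytes ≤ B = 3; zero-pad to 3 bytes: K' = e4 0c 00.
XOR each byte with 0x5c: e4⊕5c=b8, 0c⊕5c=50, 00⊕5c=5c.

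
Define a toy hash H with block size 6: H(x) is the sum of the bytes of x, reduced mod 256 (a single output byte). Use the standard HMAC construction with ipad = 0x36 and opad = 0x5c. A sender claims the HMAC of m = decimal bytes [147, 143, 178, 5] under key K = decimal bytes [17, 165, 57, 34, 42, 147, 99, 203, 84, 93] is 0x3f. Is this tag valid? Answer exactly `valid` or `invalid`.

valid

Key decimal bytes [17, 165, 57, 34, 42, 147, 99, 203, 84, 93] = 11 a5 39 22 2a 93 63 cb 54 5d is 10 bytes > B = 6, so hash it first: H(key) = ad, then zero-pad to 6 bytes: K' = ad 00 00 00 00 00.
K' ⊕ ipad = 9b 36 36 36 36 36; K' ⊕ opad = f1 5c 5c 5c 5c 5c.
Inner hash: sum = 155+54+54+54+54+54+147+143+178+5 = 898; mod 256 = 130 → 82.
Outer hash (recomputed tag): sum = 241+92+92+92+92+92+130 = 831; mod 256 = 63 → 3f.
Recomputed tag = 3f; claimed = 3f → match.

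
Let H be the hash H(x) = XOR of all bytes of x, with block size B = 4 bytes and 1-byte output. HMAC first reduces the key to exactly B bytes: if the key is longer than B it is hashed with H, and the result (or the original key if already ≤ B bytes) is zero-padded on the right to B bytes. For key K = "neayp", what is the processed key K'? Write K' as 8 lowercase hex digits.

63000000

|K| = 5 > B = 4, so first hash the key.
H(K): XOR 6e⊕65⊕61⊕79⊕70 = 63.
Zero-pad H(K) = 63 to 4 bytes: K' = 63 00 00 00.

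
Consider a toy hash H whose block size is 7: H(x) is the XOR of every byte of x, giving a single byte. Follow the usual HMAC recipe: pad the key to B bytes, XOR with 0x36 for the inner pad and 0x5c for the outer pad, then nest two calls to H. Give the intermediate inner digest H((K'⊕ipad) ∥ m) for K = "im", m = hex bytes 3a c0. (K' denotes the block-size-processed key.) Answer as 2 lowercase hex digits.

Key "im" = 69 6d is 2 bytes ≤ B = 7; zero-pad to 7 bytes: K' = 69 6d 00 00 00 00 00.
K' ⊕ ipad = 5f 5b 36 36 36 36 36.
Inner input = 5f 5b 36 36 36 36 36 ∥ 3a c0.
Inner hash: XOR 5f⊕5b⊕36⊕36⊕36⊕36⊕36⊕3a⊕c0 = c8.

c8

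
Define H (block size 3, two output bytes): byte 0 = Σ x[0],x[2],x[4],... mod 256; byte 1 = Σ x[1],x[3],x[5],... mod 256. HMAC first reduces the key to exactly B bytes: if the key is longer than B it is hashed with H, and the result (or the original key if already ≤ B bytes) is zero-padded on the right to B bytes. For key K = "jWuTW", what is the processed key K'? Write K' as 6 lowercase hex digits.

36ab00

|K| = 5 > B = 3, so first hash the key.
H(K): even-index sum = 310 mod 256 = 54; odd-index sum = 171 mod 256 = 171 → 36 ab.
Zero-pad H(K) = 36 ab to 3 bytes: K' = 36 ab 00.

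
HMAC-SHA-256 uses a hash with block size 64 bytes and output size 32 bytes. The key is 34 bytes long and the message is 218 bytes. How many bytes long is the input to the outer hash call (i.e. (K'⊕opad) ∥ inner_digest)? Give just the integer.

96

Key is 34 ≤ 64 bytes, zero-padded: |K'| = 64.
Outer input = (K'⊕opad) ∥ H(inner) → 64 + 32 = 96 bytes.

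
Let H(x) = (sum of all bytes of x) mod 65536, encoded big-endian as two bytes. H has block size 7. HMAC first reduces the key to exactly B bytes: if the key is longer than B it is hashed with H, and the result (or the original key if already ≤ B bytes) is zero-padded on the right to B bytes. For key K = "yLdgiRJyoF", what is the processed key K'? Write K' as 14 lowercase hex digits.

03c30000000000

|K| = 10 > B = 7, so first hash the key.
H(K): sum = 121+76+100+103+105+82+74+121+111+70 = 963 → 03 c3.
Zero-pad H(K) = 03 c3 to 7 bytes: K' = 03 c3 00 00 00 00 00.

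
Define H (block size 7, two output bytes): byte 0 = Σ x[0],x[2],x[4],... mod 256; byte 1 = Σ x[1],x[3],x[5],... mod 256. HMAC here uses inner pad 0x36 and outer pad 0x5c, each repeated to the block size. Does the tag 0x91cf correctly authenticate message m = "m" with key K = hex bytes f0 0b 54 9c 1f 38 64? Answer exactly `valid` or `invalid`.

Key hex bytes f0 0b 54 9c 1f 38 64 is exactly B = 7 bytes: K' = f0 0b 54 9c 1f 38 64.
K' ⊕ ipad = c6 3d 62 aa 29 0e 52; K' ⊕ opad = ac 57 08 c0 43 64 38.
Inner hash: even-index sum = 419 mod 256 = 163; odd-index sum = 354 mod 256 = 98 → a3 62.
Outer hash (recomputed tag): even-index sum = 401 mod 256 = 145; odd-index sum = 542 mod 256 = 30 → 91 1e.
Recomputed tag = 911e; claimed = 91cf → mismatch.

invalid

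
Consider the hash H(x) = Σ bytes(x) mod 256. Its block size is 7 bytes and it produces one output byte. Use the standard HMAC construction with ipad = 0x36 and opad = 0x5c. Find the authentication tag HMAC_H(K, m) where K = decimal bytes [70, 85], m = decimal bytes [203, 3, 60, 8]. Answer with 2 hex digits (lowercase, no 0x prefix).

Key decimal bytes [70, 85] = 46 55 is 2 bytes ≤ B = 7; zero-pad to 7 bytes: K' = 46 55 00 00 00 00 00.
K' ⊕ ipad = 70 63 36 36 36 36 36.  K' ⊕ opad = 1a 09 5c 5c 5c 5c 5c.
Inner input = (K'⊕ipad) ∥ m = 70 63 36 36 36 36 36 ∥ cb 03 3c 08.
Inner hash: sum = 112+99+54+54+54+54+54+203+3+60+8 = 755; mod 256 = 243 → f3.
Outer input = (K'⊕opad) ∥ inner = 1a 09 5c 5c 5c 5c 5c ∥ f3.
Outer hash (tag): sum = 26+9+92+92+92+92+92+243 = 738; mod 256 = 226 → e2.

e2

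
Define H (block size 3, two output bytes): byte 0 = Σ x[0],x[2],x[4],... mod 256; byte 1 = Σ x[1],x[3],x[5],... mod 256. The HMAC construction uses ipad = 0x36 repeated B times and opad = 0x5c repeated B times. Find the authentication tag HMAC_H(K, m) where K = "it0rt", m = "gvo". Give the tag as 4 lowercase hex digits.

53a1

Key "it0rt" = 69 74 30 72 74 is 5 bytes > B = 3, so hash it first: H(key) = 0d e6, then zero-pad to 3 bytes: K' = 0d e6 00.
K' ⊕ ipad = 3b d0 36.  K' ⊕ opad = 51 ba 5c.
Inner input = (K'⊕ipad) ∥ m = 3b d0 36 ∥ 67 76 6f.
Inner hash: even-index sum = 231 mod 256 = 231; odd-index sum = 422 mod 256 = 166 → e7 a6.
Outer input = (K'⊕opad) ∥ inner = 51 ba 5c ∥ e7 a6.
Outer hash (tag): even-index sum = 339 mod 256 = 83; odd-index sum = 417 mod 256 = 161 → 53 a1.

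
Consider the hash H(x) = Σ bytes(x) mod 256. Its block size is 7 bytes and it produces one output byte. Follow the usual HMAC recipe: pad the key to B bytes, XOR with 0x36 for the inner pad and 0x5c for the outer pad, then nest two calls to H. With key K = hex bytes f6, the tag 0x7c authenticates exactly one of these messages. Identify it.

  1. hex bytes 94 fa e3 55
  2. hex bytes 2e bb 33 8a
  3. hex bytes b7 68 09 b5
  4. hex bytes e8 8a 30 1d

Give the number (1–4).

Key hex bytes f6 is 1 byte ≤ B = 7; zero-pad to 7 bytes: K' = f6 00 00 00 00 00 00.
K' ⊕ ipad = c0 36 36 36 36 36 36; K' ⊕ opad = aa 5c 5c 5c 5c 5c 5c.
m1: inner = H(c0 36 36 36 36 36 36 94 fa e3 55) = ca; tag = H(aa 5c 5c 5c 5c 5c 5c ca) = 9c
m2: inner = H(c0 36 36 36 36 36 36 2e bb 33 8a) = aa; tag = H(aa 5c 5c 5c 5c 5c 5c aa) = 7c ← matches
m3: inner = H(c0 36 36 36 36 36 36 b7 68 09 b5) = e1; tag = H(aa 5c 5c 5c 5c 5c 5c e1) = b3
m4: inner = H(c0 36 36 36 36 36 36 e8 8a 30 1d) = c3; tag = H(aa 5c 5c 5c 5c 5c 5c c3) = 95

2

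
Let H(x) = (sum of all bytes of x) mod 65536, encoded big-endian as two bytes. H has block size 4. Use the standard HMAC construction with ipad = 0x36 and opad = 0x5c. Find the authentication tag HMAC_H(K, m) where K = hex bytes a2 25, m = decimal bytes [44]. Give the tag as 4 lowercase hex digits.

026f

Key hex bytes a2 25 is 2 bytes ≤ B = 4; zero-pad to 4 bytes: K' = a2 25 00 00.
K' ⊕ ipad = 94 13 36 36.  K' ⊕ opad = fe 79 5c 5c.
Inner input = (K'⊕ipad) ∥ m = 94 13 36 36 ∥ 2c.
Inner hash: sum = 148+19+54+54+44 = 319 → 01 3f.
Outer input = (K'⊕opad) ∥ inner = fe 79 5c 5c ∥ 01 3f.
Outer hash (tag): sum = 254+121+92+92+1+63 = 623 → 02 6f.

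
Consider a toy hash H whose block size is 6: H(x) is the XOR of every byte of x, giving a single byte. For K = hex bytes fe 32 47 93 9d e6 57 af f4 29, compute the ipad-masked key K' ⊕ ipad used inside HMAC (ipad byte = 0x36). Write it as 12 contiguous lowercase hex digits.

Key hex bytes fe 32 47 93 9d e6 57 af f4 29 is 10 bytes > B = 6, so hash it first: H(key) = 46, then zero-pad to 6 bytes: K' = 46 00 00 00 00 00.
XOR each byte with 0x36: 46⊕36=70, 00⊕36=36, 00⊕36=36, 00⊕36=36, 00⊕36=36, 00⊕36=36.

703636363636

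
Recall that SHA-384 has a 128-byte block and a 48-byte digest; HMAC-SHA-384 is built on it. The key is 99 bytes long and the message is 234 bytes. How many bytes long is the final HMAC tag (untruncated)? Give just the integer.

The tag is one SHA-384 digest: 48 bytes.

48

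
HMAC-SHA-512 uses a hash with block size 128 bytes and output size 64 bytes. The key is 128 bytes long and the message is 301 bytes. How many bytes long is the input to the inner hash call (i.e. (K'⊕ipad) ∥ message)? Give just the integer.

Key is 128 ≤ 128 bytes, zero-padded: |K'| = 128.
Inner input = (K'⊕ipad) ∥ m → 128 + 301 = 429 bytes.

429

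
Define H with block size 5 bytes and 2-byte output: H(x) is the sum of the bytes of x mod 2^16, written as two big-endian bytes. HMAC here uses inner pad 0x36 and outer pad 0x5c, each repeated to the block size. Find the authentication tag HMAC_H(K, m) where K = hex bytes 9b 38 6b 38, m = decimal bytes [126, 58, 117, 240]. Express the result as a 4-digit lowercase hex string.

Key hex bytes 9b 38 6b 38 is 4 bytes ≤ B = 5; zero-pad to 5 bytes: K' = 9b 38 6b 38 00.
K' ⊕ ipad = ad 0e 5d 0e 36.  K' ⊕ opad = c7 64 37 64 5c.
Inner input = (K'⊕ipad) ∥ m = ad 0e 5d 0e 36 ∥ 7e 3a 75 f0.
Inner hash: sum = 173+14+93+14+54+126+58+117+240 = 889 → 03 79.
Outer input = (K'⊕opad) ∥ inner = c7 64 37 64 5c ∥ 03 79.
Outer hash (tag): sum = 199+100+55+100+92+3+121 = 670 → 02 9e.

029e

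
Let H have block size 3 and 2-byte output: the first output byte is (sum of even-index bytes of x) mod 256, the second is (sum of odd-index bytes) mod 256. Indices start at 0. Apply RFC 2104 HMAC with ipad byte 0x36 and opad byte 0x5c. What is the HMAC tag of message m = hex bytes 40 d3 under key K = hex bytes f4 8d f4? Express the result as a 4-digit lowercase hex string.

4b28

Key hex bytes f4 8d f4 is exactly B = 3 bytes: K' = f4 8d f4.
K' ⊕ ipad = c2 bb c2.  K' ⊕ opad = a8 d1 a8.
Inner input = (K'⊕ipad) ∥ m = c2 bb c2 ∥ 40 d3.
Inner hash: even-index sum = 599 mod 256 = 87; odd-index sum = 251 mod 256 = 251 → 57 fb.
Outer input = (K'⊕opad) ∥ inner = a8 d1 a8 ∥ 57 fb.
Outer hash (tag): even-index sum = 587 mod 256 = 75; odd-index sum = 296 mod 256 = 40 → 4b 28.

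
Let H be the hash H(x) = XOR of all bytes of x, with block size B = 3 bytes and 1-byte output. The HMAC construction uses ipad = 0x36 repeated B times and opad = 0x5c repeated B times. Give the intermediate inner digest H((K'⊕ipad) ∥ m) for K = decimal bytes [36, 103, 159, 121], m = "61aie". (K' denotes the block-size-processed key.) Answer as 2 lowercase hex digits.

Key decimal bytes [36, 103, 159, 121] = 24 67 9f 79 is 4 bytes > B = 3, so hash it first: H(key) = a5, then zero-pad to 3 bytes: K' = a5 00 00.
K' ⊕ ipad = 93 36 36.
Inner input = 93 36 36 ∥ 36 31 61 69 65.
Inner hash: XOR 93⊕36⊕36⊕36⊕31⊕61⊕69⊕65 = f9.

f9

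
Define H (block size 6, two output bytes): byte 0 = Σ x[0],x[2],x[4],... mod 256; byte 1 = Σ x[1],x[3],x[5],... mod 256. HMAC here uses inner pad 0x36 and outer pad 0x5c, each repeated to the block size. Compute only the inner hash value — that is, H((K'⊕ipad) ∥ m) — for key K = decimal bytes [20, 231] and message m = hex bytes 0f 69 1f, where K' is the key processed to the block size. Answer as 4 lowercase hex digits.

Key decimal bytes [20, 231] = 14 e7 is 2 bytes ≤ B = 6; zero-pad to 6 bytes: K' = 14 e7 00 00 00 00.
K' ⊕ ipad = 22 d1 36 36 36 36.
Inner input = 22 d1 36 36 36 36 ∥ 0f 69 1f.
Inner hash: even-index sum = 188 mod 256 = 188; odd-index sum = 422 mod 256 = 166 → bc a6.

bca6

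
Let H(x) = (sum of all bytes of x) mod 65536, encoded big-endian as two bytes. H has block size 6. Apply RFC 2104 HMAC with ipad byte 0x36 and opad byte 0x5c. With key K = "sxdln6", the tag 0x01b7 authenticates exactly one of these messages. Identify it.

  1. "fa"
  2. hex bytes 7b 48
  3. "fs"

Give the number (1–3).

1

Key "sxdln6" = 73 78 64 6c 6e 36 is exactly B = 6 bytes: K' = 73 78 64 6c 6e 36.
K' ⊕ ipad = 45 4e 52 5a 58 00; K' ⊕ opad = 2f 24 38 30 32 6a.
m1: inner = H(45 4e 52 5a 58 00 66 61) = 02 5e; tag = H(2f 24 38 30 32 6a 02 5e) = 01b7 ← matches
m2: inner = H(45 4e 52 5a 58 00 7b 48) = 02 5a; tag = H(2f 24 38 30 32 6a 02 5a) = 01b3
m3: inner = H(45 4e 52 5a 58 00 66 73) = 02 70; tag = H(2f 24 38 30 32 6a 02 70) = 01c9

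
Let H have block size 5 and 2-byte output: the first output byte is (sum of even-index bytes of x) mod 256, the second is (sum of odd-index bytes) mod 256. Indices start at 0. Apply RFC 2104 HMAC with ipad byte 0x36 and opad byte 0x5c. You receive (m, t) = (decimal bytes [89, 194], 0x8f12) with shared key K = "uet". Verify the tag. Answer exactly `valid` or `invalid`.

valid

Key "uet" = 75 65 74 is 3 bytes ≤ B = 5; zero-pad to 5 bytes: K' = 75 65 74 00 00.
K' ⊕ ipad = 43 53 42 36 36; K' ⊕ opad = 29 39 28 5c 5c.
Inner hash: even-index sum = 381 mod 256 = 125; odd-index sum = 226 mod 256 = 226 → 7d e2.
Outer hash (recomputed tag): even-index sum = 399 mod 256 = 143; odd-index sum = 274 mod 256 = 18 → 8f 12.
Recomputed tag = 8f12; claimed = 8f12 → match.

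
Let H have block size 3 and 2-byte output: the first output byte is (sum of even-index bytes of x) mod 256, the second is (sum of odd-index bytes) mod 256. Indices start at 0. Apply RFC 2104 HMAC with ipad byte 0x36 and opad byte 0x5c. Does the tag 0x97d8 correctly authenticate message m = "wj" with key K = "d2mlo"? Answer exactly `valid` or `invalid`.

valid

Key "d2mlo" = 64 32 6d 6c 6f is 5 bytes > B = 3, so hash it first: H(key) = 40 9e, then zero-pad to 3 bytes: K' = 40 9e 00.
K' ⊕ ipad = 76 a8 36; K' ⊕ opad = 1c c2 5c.
Inner hash: even-index sum = 278 mod 256 = 22; odd-index sum = 287 mod 256 = 31 → 16 1f.
Outer hash (recomputed tag): even-index sum = 151 mod 256 = 151; odd-index sum = 216 mod 256 = 216 → 97 d8.
Recomputed tag = 97d8; claimed = 97d8 → match.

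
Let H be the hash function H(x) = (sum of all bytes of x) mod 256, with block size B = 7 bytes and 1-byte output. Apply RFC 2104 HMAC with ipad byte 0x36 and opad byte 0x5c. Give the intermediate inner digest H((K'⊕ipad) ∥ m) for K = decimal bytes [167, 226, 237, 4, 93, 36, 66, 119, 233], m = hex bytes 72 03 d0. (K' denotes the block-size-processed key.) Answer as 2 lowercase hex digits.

Key decimal bytes [167, 226, 237, 4, 93, 36, 66, 119, 233] = a7 e2 ed 04 5d 24 42 77 e9 is 9 bytes > B = 7, so hash it first: H(key) = 9d, then zero-pad to 7 bytes: K' = 9d 00 00 00 00 00 00.
K' ⊕ ipad = ab 36 36 36 36 36 36.
Inner input = ab 36 36 36 36 36 36 ∥ 72 03 d0.
Inner hash: sum = 171+54+54+54+54+54+54+114+3+208 = 820; mod 256 = 52 → 34.

34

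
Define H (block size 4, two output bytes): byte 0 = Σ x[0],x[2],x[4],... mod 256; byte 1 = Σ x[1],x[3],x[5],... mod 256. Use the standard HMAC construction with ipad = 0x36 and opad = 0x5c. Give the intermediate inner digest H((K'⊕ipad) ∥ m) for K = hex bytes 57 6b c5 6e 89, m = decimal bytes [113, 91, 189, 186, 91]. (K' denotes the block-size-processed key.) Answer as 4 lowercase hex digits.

Key hex bytes 57 6b c5 6e 89 is 5 bytes > B = 4, so hash it first: H(key) = a5 d9, then zero-pad to 4 bytes: K' = a5 d9 00 00.
K' ⊕ ipad = 93 ef 36 36.
Inner input = 93 ef 36 36 ∥ 71 5b bd ba 5b.
Inner hash: even-index sum = 594 mod 256 = 82; odd-index sum = 570 mod 256 = 58 → 52 3a.

523a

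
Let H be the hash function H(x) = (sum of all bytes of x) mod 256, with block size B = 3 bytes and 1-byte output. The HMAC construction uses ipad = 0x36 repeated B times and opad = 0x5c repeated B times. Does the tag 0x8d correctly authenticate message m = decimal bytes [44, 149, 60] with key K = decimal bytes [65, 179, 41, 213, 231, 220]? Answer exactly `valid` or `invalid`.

valid

Key decimal bytes [65, 179, 41, 213, 231, 220] = 41 b3 29 d5 e7 dc is 6 bytes > B = 3, so hash it first: H(key) = b5, then zero-pad to 3 bytes: K' = b5 00 00.
K' ⊕ ipad = 83 36 36; K' ⊕ opad = e9 5c 5c.
Inner hash: sum = 131+54+54+44+149+60 = 492; mod 256 = 236 → ec.
Outer hash (recomputed tag): sum = 233+92+92+236 = 653; mod 256 = 141 → 8d.
Recomputed tag = 8d; claimed = 8d → match.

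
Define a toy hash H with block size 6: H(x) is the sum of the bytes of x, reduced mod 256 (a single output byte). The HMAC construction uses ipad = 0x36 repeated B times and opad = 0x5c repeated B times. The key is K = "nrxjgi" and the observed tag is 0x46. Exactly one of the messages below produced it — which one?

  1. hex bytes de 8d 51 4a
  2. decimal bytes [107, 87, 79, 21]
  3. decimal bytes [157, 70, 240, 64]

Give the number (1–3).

2

Key "nrxjgi" = 6e 72 78 6a 67 69 is exactly B = 6 bytes: K' = 6e 72 78 6a 67 69.
K' ⊕ ipad = 58 44 4e 5c 51 5f; K' ⊕ opad = 32 2e 24 36 3b 35.
m1: inner = H(58 44 4e 5c 51 5f de 8d 51 4a) = fc; tag = H(32 2e 24 36 3b 35 fc) = 26
m2: inner = H(58 44 4e 5c 51 5f 6b 57 4f 15) = 1c; tag = H(32 2e 24 36 3b 35 1c) = 46 ← matches
m3: inner = H(58 44 4e 5c 51 5f 9d 46 f0 40) = 09; tag = H(32 2e 24 36 3b 35 09) = 33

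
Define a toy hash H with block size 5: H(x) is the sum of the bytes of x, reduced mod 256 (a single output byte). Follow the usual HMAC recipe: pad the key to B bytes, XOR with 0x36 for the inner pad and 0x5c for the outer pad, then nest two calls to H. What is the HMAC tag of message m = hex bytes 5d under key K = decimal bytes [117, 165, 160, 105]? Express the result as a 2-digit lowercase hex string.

0d

Key decimal bytes [117, 165, 160, 105] = 75 a5 a0 69 is 4 bytes ≤ B = 5; zero-pad to 5 bytes: K' = 75 a5 a0 69 00.
K' ⊕ ipad = 43 93 96 5f 36.  K' ⊕ opad = 29 f9 fc 35 5c.
Inner input = (K'⊕ipad) ∥ m = 43 93 96 5f 36 ∥ 5d.
Inner hash: sum = 67+147+150+95+54+93 = 606; mod 256 = 94 → 5e.
Outer input = (K'⊕opad) ∥ inner = 29 f9 fc 35 5c ∥ 5e.
Outer hash (tag): sum = 41+249+252+53+92+94 = 781; mod 256 = 13 → 0d.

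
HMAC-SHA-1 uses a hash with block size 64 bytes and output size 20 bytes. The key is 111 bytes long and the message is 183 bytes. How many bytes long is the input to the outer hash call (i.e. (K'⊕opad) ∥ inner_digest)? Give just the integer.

84

Key is 111 > 64 bytes, so it is hashed to 20 bytes then zero-padded to 64: |K'| = 64.
Outer input = (K'⊕opad) ∥ H(inner) → 64 + 20 = 84 bytes.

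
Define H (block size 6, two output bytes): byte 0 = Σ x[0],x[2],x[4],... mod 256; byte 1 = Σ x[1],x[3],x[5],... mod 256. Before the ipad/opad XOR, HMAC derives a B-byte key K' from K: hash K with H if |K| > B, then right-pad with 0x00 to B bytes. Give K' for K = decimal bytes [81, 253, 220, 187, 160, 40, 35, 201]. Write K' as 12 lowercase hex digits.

|K| = 8 > B = 6, so first hash the key.
H(K): even-index sum = 496 mod 256 = 240; odd-index sum = 681 mod 256 = 169 → f0 a9.
Zero-pad H(K) = f0 a9 to 6 bytes: K' = f0 a9 00 00 00 00.

f0a900000000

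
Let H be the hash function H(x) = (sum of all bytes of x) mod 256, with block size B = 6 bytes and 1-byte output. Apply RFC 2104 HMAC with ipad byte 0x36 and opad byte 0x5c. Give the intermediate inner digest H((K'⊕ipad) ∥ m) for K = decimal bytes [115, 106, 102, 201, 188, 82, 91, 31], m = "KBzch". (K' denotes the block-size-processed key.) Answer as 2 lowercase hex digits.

82

Key decimal bytes [115, 106, 102, 201, 188, 82, 91, 31] = 73 6a 66 c9 bc 52 5b 1f is 8 bytes > B = 6, so hash it first: H(key) = 94, then zero-pad to 6 bytes: K' = 94 00 00 00 00 00.
K' ⊕ ipad = a2 36 36 36 36 36.
Inner input = a2 36 36 36 36 36 ∥ 4b 42 7a 63 68.
Inner hash: sum = 162+54+54+54+54+54+75+66+122+99+104 = 898; mod 256 = 130 → 82.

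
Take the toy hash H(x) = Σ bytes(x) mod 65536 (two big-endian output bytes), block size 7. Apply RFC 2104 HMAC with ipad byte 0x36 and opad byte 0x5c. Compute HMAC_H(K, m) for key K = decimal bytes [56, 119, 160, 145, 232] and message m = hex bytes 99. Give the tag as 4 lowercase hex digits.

0436

Key decimal bytes [56, 119, 160, 145, 232] = 38 77 a0 91 e8 is 5 bytes ≤ B = 7; zero-pad to 7 bytes: K' = 38 77 a0 91 e8 00 00.
K' ⊕ ipad = 0e 41 96 a7 de 36 36.  K' ⊕ opad = 64 2b fc cd b4 5c 5c.
Inner input = (K'⊕ipad) ∥ m = 0e 41 96 a7 de 36 36 ∥ 99.
Inner hash: sum = 14+65+150+167+222+54+54+153 = 879 → 03 6f.
Outer input = (K'⊕opad) ∥ inner = 64 2b fc cd b4 5c 5c ∥ 03 6f.
Outer hash (tag): sum = 100+43+252+205+180+92+92+3+111 = 1078 → 04 36.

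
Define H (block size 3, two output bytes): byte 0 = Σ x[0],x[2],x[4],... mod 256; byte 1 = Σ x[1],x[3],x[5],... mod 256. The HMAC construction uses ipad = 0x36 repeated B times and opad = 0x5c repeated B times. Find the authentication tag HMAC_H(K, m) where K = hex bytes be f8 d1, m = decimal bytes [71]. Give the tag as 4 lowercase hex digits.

8413

Key hex bytes be f8 d1 is exactly B = 3 bytes: K' = be f8 d1.
K' ⊕ ipad = 88 ce e7.  K' ⊕ opad = e2 a4 8d.
Inner input = (K'⊕ipad) ∥ m = 88 ce e7 ∥ 47.
Inner hash: even-index sum = 367 mod 256 = 111; odd-index sum = 277 mod 256 = 21 → 6f 15.
Outer input = (K'⊕opad) ∥ inner = e2 a4 8d ∥ 6f 15.
Outer hash (tag): even-index sum = 388 mod 256 = 132; odd-index sum = 275 mod 256 = 19 → 84 13.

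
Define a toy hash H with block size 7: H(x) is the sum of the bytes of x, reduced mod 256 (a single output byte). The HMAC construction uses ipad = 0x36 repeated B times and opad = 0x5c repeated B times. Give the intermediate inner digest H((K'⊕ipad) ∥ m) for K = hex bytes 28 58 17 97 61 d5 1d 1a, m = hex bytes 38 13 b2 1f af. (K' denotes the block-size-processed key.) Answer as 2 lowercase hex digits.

Key hex bytes 28 58 17 97 61 d5 1d 1a is 8 bytes > B = 7, so hash it first: H(key) = 9b, then zero-pad to 7 bytes: K' = 9b 00 00 00 00 00 00.
K' ⊕ ipad = ad 36 36 36 36 36 36.
Inner input = ad 36 36 36 36 36 36 ∥ 38 13 b2 1f af.
Inner hash: sum = 173+54+54+54+54+54+54+56+19+178+31+175 = 956; mod 256 = 188 → bc.

bc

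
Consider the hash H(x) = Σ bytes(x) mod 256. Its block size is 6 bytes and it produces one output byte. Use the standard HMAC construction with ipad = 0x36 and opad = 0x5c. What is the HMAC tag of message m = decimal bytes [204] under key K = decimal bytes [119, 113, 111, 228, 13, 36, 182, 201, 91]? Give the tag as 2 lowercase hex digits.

30

Key decimal bytes [119, 113, 111, 228, 13, 36, 182, 201, 91] = 77 71 6f e4 0d 24 b6 c9 5b is 9 bytes > B = 6, so hash it first: H(key) = 46, then zero-pad to 6 bytes: K' = 46 00 00 00 00 00.
K' ⊕ ipad = 70 36 36 36 36 36.  K' ⊕ opad = 1a 5c 5c 5c 5c 5c.
Inner input = (K'⊕ipad) ∥ m = 70 36 36 36 36 36 ∥ cc.
Inner hash: sum = 112+54+54+54+54+54+204 = 586; mod 256 = 74 → 4a.
Outer input = (K'⊕opad) ∥ inner = 1a 5c 5c 5c 5c 5c ∥ 4a.
Outer hash (tag): sum = 26+92+92+92+92+92+74 = 560; mod 256 = 48 → 30.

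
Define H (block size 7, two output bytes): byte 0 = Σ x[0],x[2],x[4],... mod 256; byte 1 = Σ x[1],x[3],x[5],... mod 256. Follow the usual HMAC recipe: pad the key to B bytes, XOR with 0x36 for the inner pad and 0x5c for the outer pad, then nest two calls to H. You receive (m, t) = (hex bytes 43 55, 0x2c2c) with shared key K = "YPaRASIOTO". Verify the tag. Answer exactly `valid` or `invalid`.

Key "YPaRASIOTO" = 59 50 61 52 41 53 49 4f 54 4f is 10 bytes > B = 7, so hash it first: H(key) = 98 93, then zero-pad to 7 bytes: K' = 98 93 00 00 00 00 00.
K' ⊕ ipad = ae a5 36 36 36 36 36; K' ⊕ opad = c4 cf 5c 5c 5c 5c 5c.
Inner hash: even-index sum = 421 mod 256 = 165; odd-index sum = 340 mod 256 = 84 → a5 54.
Outer hash (recomputed tag): even-index sum = 556 mod 256 = 44; odd-index sum = 556 mod 256 = 44 → 2c 2c.
Recomputed tag = 2c2c; claimed = 2c2c → match.

valid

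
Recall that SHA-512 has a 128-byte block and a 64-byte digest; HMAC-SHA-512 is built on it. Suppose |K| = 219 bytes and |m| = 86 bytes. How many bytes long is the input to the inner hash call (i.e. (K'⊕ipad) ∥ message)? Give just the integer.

214

Key is 219 > 128 bytes, so it is hashed to 64 bytes then zero-padded to 128: |K'| = 128.
Inner input = (K'⊕ipad) ∥ m → 128 + 86 = 214 bytes.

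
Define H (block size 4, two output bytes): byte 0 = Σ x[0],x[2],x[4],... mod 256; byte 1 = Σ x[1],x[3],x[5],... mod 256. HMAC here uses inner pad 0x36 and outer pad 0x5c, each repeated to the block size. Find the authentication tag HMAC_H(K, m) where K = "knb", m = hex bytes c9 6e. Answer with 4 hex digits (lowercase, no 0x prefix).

Key "knb" = 6b 6e 62 is 3 bytes ≤ B = 4; zero-pad to 4 bytes: K' = 6b 6e 62 00.
K' ⊕ ipad = 5d 58 54 36.  K' ⊕ opad = 37 32 3e 5c.
Inner input = (K'⊕ipad) ∥ m = 5d 58 54 36 ∥ c9 6e.
Inner hash: even-index sum = 378 mod 256 = 122; odd-index sum = 252 mod 256 = 252 → 7a fc.
Outer input = (K'⊕opad) ∥ inner = 37 32 3e 5c ∥ 7a fc.
Outer hash (tag): even-index sum = 239 mod 256 = 239; odd-index sum = 394 mod 256 = 138 → ef 8a.

ef8a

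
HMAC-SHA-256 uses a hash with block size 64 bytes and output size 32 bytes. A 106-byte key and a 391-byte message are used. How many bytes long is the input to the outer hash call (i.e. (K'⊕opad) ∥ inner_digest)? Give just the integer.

96

Key is 106 > 64 bytes, so it is hashed to 32 bytes then zero-padded to 64: |K'| = 64.
Outer input = (K'⊕opad) ∥ H(inner) → 64 + 32 = 96 bytes.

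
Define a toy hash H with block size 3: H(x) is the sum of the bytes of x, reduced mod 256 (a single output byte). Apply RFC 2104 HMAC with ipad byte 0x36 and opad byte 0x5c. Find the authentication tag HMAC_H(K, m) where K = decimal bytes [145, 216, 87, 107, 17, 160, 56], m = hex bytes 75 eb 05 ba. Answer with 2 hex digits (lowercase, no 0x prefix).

Key decimal bytes [145, 216, 87, 107, 17, 160, 56] = 91 d8 57 6b 11 a0 38 is 7 bytes > B = 3, so hash it first: H(key) = 14, then zero-pad to 3 bytes: K' = 14 00 00.
K' ⊕ ipad = 22 36 36.  K' ⊕ opad = 48 5c 5c.
Inner input = (K'⊕ipad) ∥ m = 22 36 36 ∥ 75 eb 05 ba.
Inner hash: sum = 34+54+54+117+235+5+186 = 685; mod 256 = 173 → ad.
Outer input = (K'⊕opad) ∥ inner = 48 5c 5c ∥ ad.
Outer hash (tag): sum = 72+92+92+173 = 429; mod 256 = 173 → ad.

ad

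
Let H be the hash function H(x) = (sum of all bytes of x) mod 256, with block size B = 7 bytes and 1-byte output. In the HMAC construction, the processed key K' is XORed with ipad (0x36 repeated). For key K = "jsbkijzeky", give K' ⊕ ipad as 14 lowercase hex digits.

76363636363636

Key "jsbkijzeky" = 6a 73 62 6b 69 6a 7a 65 6b 79 is 10 bytes > B = 7, so hash it first: H(key) = 40, then zero-pad to 7 bytes: K' = 40 00 00 00 00 00 00.
XOR each byte with 0x36: 40⊕36=76, 00⊕36=36, 00⊕36=36, 00⊕36=36, 00⊕36=36, 00⊕36=36, 00⊕36=36.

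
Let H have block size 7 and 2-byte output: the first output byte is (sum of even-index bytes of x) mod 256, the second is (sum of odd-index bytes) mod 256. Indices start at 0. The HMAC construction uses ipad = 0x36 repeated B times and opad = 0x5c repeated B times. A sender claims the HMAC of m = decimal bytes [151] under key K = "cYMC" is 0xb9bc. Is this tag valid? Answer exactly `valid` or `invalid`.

valid

Key "cYMC" = 63 59 4d 43 is 4 bytes ≤ B = 7; zero-pad to 7 bytes: K' = 63 59 4d 43 00 00 00.
K' ⊕ ipad = 55 6f 7b 75 36 36 36; K' ⊕ opad = 3f 05 11 1f 5c 5c 5c.
Inner hash: even-index sum = 316 mod 256 = 60; odd-index sum = 433 mod 256 = 177 → 3c b1.
Outer hash (recomputed tag): even-index sum = 441 mod 256 = 185; odd-index sum = 188 mod 256 = 188 → b9 bc.
Recomputed tag = b9bc; claimed = b9bc → match.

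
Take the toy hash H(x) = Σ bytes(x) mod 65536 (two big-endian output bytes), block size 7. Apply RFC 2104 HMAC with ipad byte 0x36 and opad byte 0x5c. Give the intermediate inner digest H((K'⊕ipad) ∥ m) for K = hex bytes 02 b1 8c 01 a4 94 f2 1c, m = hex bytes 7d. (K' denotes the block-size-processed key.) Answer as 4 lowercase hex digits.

0270

Key hex bytes 02 b1 8c 01 a4 94 f2 1c is 8 bytes > B = 7, so hash it first: H(key) = 03 86, then zero-pad to 7 bytes: K' = 03 86 00 00 00 00 00.
K' ⊕ ipad = 35 b0 36 36 36 36 36.
Inner input = 35 b0 36 36 36 36 36 ∥ 7d.
Inner hash: sum = 53+176+54+54+54+54+54+125 = 624 → 02 70.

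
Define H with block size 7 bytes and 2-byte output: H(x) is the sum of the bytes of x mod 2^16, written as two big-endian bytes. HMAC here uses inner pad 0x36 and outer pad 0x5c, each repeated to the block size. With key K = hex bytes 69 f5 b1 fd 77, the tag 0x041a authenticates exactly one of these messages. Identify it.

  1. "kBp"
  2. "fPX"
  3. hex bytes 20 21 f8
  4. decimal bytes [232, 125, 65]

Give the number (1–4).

4

Key hex bytes 69 f5 b1 fd 77 is 5 bytes ≤ B = 7; zero-pad to 7 bytes: K' = 69 f5 b1 fd 77 00 00.
K' ⊕ ipad = 5f c3 87 cb 41 36 36; K' ⊕ opad = 35 a9 ed a1 2b 5c 5c.
m1: inner = H(5f c3 87 cb 41 36 36 6b 42 70) = 04 3e; tag = H(35 a9 ed a1 2b 5c 5c 04 3e) = 0391
m2: inner = H(5f c3 87 cb 41 36 36 66 50 58) = 04 2f; tag = H(35 a9 ed a1 2b 5c 5c 04 2f) = 0382
m3: inner = H(5f c3 87 cb 41 36 36 20 21 f8) = 04 5a; tag = H(35 a9 ed a1 2b 5c 5c 04 5a) = 03ad
m4: inner = H(5f c3 87 cb 41 36 36 e8 7d 41) = 04 c7; tag = H(35 a9 ed a1 2b 5c 5c 04 c7) = 041a ← matches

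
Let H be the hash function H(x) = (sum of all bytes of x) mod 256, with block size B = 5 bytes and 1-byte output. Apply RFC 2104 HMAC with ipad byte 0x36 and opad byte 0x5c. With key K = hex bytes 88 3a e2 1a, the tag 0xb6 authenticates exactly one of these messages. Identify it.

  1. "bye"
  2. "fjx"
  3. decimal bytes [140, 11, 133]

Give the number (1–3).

Key hex bytes 88 3a e2 1a is 4 bytes ≤ B = 5; zero-pad to 5 bytes: K' = 88 3a e2 1a 00.
K' ⊕ ipad = be 0c d4 2c 36; K' ⊕ opad = d4 66 be 46 5c.
m1: inner = H(be 0c d4 2c 36 62 79 65) = 40; tag = H(d4 66 be 46 5c 40) = da
m2: inner = H(be 0c d4 2c 36 66 6a 78) = 48; tag = H(d4 66 be 46 5c 48) = e2
m3: inner = H(be 0c d4 2c 36 8c 0b 85) = 1c; tag = H(d4 66 be 46 5c 1c) = b6 ← matches

3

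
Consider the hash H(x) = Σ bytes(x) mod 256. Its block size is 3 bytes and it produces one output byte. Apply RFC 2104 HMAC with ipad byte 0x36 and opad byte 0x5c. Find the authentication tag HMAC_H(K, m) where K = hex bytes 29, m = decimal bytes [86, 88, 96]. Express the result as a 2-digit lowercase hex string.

Key hex bytes 29 is 1 byte ≤ B = 3; zero-pad to 3 bytes: K' = 29 00 00.
K' ⊕ ipad = 1f 36 36.  K' ⊕ opad = 75 5c 5c.
Inner input = (K'⊕ipad) ∥ m = 1f 36 36 ∥ 56 58 60.
Inner hash: sum = 31+54+54+86+88+96 = 409; mod 256 = 153 → 99.
Outer input = (K'⊕opad) ∥ inner = 75 5c 5c ∥ 99.
Outer hash (tag): sum = 117+92+92+153 = 454; mod 256 = 198 → c6.

c6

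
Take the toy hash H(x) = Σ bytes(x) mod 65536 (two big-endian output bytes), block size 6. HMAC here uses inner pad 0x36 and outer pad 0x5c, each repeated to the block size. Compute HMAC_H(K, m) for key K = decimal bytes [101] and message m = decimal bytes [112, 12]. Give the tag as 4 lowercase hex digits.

Key decimal bytes [101] = 65 is 1 byte ≤ B = 6; zero-pad to 6 bytes: K' = 65 00 00 00 00 00.
K' ⊕ ipad = 53 36 36 36 36 36.  K' ⊕ opad = 39 5c 5c 5c 5c 5c.
Inner input = (K'⊕ipad) ∥ m = 53 36 36 36 36 36 ∥ 70 0c.
Inner hash: sum = 83+54+54+54+54+54+112+12 = 477 → 01 dd.
Outer input = (K'⊕opad) ∥ inner = 39 5c 5c 5c 5c 5c ∥ 01 dd.
Outer hash (tag): sum = 57+92+92+92+92+92+1+221 = 739 → 02 e3.

02e3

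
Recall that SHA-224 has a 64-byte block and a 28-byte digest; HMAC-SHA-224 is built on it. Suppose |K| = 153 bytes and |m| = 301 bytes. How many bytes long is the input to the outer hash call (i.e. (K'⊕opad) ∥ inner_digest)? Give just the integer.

92

Key is 153 > 64 bytes, so it is hashed to 28 bytes then zero-padded to 64: |K'| = 64.
Outer input = (K'⊕opad) ∥ H(inner) → 64 + 28 = 92 bytes.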